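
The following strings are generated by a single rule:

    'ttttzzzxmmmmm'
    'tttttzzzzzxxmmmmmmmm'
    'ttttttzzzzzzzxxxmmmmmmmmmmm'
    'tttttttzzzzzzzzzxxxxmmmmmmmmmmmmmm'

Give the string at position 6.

Reading off run lengths: t runs 4, 5, 6, 7; z runs 3, 5, 7, 9; x runs 1, 2, 3, 4; m runs 5, 8, 11, 14 — each is linear in n (n = 1, 2, …).
For term 6, n = 6, so the run lengths are 9, 13, 6, 20.

tttttttttzzzzzzzzzzzzzxxxxxxmmmmmmmmmmmmmmmmmmmm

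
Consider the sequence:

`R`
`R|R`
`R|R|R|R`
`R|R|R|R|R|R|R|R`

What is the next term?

Every step duplicates the string with '|' between the halves.
Doubling R|R|R|R|R|R|R|R with '|' between the halves:

R|R|R|R|R|R|R|R|R|R|R|R|R|R|R|R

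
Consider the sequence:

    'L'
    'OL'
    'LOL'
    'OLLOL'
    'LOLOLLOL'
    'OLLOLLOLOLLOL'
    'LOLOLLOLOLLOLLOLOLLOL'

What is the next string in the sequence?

OLLOLLOLOLLOLLOLOLLOLOLLOLLOLOLLOL

From term 3 onward, concatenate the second-to-last term with the last: L·OL = LOL, OL·LOL = OLLOL, …
So term 8 is OLLOLLOLOLLOL·LOLOLLOLOLLOLLOLOLLOL.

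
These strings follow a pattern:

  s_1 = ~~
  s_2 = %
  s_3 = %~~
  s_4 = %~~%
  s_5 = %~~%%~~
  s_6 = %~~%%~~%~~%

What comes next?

This is a Fibonacci-style word recurrence s(k) = s(k−1)·s(k−2): e.g. %·~~ = %~~.
So term 7 is %~~%%~~%~~%·%~~%%~~.

%~~%%~~%~~%%~~%%~~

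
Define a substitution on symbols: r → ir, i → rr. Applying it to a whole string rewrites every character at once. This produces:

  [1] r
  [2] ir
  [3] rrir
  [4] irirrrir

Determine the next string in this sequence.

rrirrriririrrrir

Apply φ to irirrrir symbol by symbol: i→rr, r→ir, i→rr, r→ir, r→ir, r→ir, i→rr, r→ir; joined: rr ir rr ir ir ir rr ir.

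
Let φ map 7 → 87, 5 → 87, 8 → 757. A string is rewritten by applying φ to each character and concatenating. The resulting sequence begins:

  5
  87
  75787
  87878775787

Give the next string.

75787757877578787878775787

Expanding 87878775787: 8→757, 7→87, 8→757, 7→87, 8→757, 7→87, 7→87, 5→87, 7→87, 8→757, 7→87. Concatenated: 757 87 757 87 757 87 87 87 87 757 87.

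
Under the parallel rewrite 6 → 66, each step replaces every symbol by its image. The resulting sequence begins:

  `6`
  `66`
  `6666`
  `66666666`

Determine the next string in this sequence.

6666666666666666

Expanding 66666666: 6→66, 6→66, 6→66, 6→66, 6→66, 6→66, 6→66, 6→66. Concatenated: 66 66 66 66 66 66 66 66.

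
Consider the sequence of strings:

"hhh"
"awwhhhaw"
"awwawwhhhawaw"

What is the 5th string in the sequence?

Every step adds aww to the front and aw to the end of the previous string.
From awwawwhhhawaw, 2 further steps: awwawwhhhawaw → awwawwawwhhhawawaw → (answer).

awwawwawwawwhhhawawawaw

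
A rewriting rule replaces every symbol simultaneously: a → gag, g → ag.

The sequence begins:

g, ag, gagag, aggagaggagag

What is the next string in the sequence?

Expanding aggagaggagag: a→gag, g→ag, g→ag, a→gag, g→ag, a→gag, g→ag, g→ag, a→gag, g→ag, a→gag, g→ag. Concatenated: gag ag ag gag ag gag ag ag gag ag gag ag.

gagagaggagaggagagaggagaggagag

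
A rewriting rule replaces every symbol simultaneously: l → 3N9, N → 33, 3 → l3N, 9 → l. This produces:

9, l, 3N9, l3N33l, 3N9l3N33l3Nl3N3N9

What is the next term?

l3N33l3N9l3N33l3Nl3N3N9l3N333N9l3N33l3N33l

Applying the rule to each of the 17 symbols of 3N9l3N33l3Nl3N3N9 gives the pieces l3N 33 l 3N9 l3N 33 l3N l3N 3N9 l3N 33 3N9 l3N 33 l3N 33 l, which concatenate to the answer.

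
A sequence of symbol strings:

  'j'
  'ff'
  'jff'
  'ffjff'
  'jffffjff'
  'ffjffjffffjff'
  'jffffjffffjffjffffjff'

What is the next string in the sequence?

ffjffjffffjffjffffjffffjffjffffjff

This is a Fibonacci-style word recurrence s(k) = s(k−2)·s(k−1): e.g. j·ff = jff.
So term 8 is ffjffjffffjff·jffffjffffjffjffffjff.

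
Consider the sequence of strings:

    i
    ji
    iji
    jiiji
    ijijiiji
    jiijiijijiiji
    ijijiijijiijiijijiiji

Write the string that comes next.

jiijiijijiijiijijiijijiijiijijiiji

Each term (from the third on) is the two preceding terms concatenated in order: term 3 = i·ji = iji.
So term 8 is jiijiijijiiji·ijijiijijiijiijijiiji.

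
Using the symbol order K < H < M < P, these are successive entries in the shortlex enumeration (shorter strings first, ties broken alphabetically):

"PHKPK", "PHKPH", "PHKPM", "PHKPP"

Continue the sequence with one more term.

Find the rightmost character of PHKPP below P, bump it to the next letter, and reset everything to its right to K.

PHHKK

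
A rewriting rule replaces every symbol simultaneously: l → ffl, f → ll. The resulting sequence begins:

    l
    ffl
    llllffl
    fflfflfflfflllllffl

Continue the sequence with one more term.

Applying the rule to each of the 19 symbols of fflfflfflfflllllffl gives the pieces ll ll ffl ll ll ffl ll ll ffl ll ll ffl ffl ffl ffl ffl ll ll ffl, which concatenate to the answer.

llllfflllllfflllllfflllllfflfflfflfflfflllllffl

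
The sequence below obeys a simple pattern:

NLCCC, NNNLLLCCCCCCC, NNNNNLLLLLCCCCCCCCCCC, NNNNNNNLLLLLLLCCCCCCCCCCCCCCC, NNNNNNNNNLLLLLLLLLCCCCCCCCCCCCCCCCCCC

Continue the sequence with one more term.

Reading off run lengths: N runs 1, 3, 5, 7, 9; L runs 1, 3, 5, 7, 9; C runs 3, 7, 11, 15, 19 — each is linear in n (n = 1, 2, …).
Setting n = 6 gives 11, 11, 23 characters in each block.

NNNNNNNNNNNLLLLLLLLLLLCCCCCCCCCCCCCCCCCCCCCCC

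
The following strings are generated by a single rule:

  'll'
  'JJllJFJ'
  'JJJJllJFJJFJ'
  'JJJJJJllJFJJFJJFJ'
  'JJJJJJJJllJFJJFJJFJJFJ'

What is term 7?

Each term wraps the previous one in JJ on the left and JFJ on the right.
From JJJJJJJJllJFJJFJJFJJFJ, 2 further steps: JJJJJJJJllJFJJFJJFJJFJ → JJJJJJJJJJllJFJJFJJFJJFJJFJ → (answer).

JJJJJJJJJJJJllJFJJFJJFJJFJJFJJFJ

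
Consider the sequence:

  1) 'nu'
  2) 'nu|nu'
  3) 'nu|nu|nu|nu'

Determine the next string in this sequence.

Every step duplicates the string with '|' between the halves.
Doubling nu|nu|nu|nu with '|' between the halves:

nu|nu|nu|nu|nu|nu|nu|nu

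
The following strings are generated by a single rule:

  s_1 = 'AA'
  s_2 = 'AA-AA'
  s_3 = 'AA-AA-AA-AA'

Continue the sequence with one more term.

Every step duplicates the string with '-' between the halves.
Doubling AA-AA-AA-AA with '-' between the halves:

AA-AA-AA-AA-AA-AA-AA-AA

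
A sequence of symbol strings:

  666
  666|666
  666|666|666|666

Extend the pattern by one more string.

Every step duplicates the string with '|' between the halves.
Doubling 666|666|666|666 with '|' between the halves:

666|666|666|666|666|666|666|666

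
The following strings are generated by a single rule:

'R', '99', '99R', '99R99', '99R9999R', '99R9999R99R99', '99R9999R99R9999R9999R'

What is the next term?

99R9999R99R9999R9999R99R9999R99R99

From term 3 onward, concatenate the last term with the second-to-last: 99·R = 99R, 99R·99 = 99R99, …
Continuing: 99R9999R99R9999R9999R · 99R9999R99R99 gives term 8.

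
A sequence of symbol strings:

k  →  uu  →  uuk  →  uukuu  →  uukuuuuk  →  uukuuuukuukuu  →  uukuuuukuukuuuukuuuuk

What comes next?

uukuuuukuukuuuukuuuukuukuuuukuukuu

Each term (from the third on) is the previous term followed by the one before it: term 3 = uu·k = uuk.
So term 8 is uukuuuukuukuuuukuuuuk·uukuuuukuukuu.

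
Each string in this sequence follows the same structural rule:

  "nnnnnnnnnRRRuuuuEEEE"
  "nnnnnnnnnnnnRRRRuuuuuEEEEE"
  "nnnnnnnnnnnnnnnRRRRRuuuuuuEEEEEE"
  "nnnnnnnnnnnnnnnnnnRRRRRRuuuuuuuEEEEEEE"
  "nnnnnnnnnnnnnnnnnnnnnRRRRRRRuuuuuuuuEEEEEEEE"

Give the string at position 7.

Reading off run lengths: n runs 9, 12, 15, 18, 21; R runs 3, 4, 5, 6, 7; u runs 4, 5, 6, 7, 8; E runs 4, 5, 6, 7, 8 — each is linear in n, where the shown terms are n = 3, 4, 5, 6, 7.
At n = 9 the blocks have lengths 27, 9, 10, 10.

nnnnnnnnnnnnnnnnnnnnnnnnnnnRRRRRRRRRuuuuuuuuuuEEEEEEEEEE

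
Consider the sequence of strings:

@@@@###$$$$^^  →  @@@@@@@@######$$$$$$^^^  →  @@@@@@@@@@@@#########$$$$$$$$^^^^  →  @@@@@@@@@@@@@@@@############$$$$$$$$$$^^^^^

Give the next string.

@@@@@@@@@@@@@@@@@@@@###############$$$$$$$$$$$$^^^^^^

Term n consists of 4n @'s, followed by 3n #'s, followed by 2n+2 $'s, followed by n+1 ^'s (n = 1, 2, …).
Setting n = 5 gives 20, 15, 12, 6 characters in each block.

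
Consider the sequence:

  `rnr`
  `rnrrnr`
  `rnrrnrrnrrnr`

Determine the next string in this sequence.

rnrrnrrnrrnrrnrrnrrnrrnr

s(k+1) = s(k)·s(k) — each term doubles the last.
One more doubling of rnrrnrrnrrnr gives the answer.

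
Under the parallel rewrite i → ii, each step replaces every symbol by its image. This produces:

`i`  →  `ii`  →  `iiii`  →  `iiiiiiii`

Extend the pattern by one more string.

iiiiiiiiiiiiiiii

Rewriting each symbol of iiiiiiii: i→ii, i→ii, i→ii, i→ii, i→ii, i→ii, i→ii, i→ii, which concatenates to ii ii ii ii ii ii ii ii.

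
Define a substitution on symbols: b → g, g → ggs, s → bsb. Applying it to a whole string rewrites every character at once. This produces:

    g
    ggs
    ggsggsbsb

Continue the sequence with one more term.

Expanding ggsggsbsb: g→ggs, g→ggs, s→bsb, g→ggs, g→ggs, s→bsb, b→g, s→bsb, b→g. Concatenated: ggs ggs bsb ggs ggs bsb g bsb g.

ggsggsbsbggsggsbsbgbsbg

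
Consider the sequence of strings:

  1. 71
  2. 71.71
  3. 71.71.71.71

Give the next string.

71.71.71.71.71.71.71.71

Each string is two copies of the previous one joined by '.'.
So the next term is two copies of 71.71.71.71 with '.' between the halves.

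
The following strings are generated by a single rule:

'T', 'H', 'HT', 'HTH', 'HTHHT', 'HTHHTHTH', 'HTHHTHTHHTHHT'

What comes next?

This is a Fibonacci-style word recurrence s(k) = s(k−1)·s(k−2): e.g. H·T = HT.
The next term joins HTHHTHTHHTHHT and HTHHTHTH.

HTHHTHTHHTHHTHTHHTHTH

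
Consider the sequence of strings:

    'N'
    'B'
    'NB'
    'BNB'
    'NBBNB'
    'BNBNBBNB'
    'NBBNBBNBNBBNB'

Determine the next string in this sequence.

This is a Fibonacci-style word recurrence s(k) = s(k−2)·s(k−1): e.g. N·B = NB.
Continuing: BNBNBBNB · NBBNBBNBNBBNB gives term 8.

BNBNBBNBNBBNBBNBNBBNB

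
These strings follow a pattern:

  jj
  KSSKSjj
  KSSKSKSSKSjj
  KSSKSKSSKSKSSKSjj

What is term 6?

Every step adds KSSKS at the front: s(k+1) = KSSKS·s(k).
From KSSKSKSSKSKSSKSjj, 2 further steps: KSSKSKSSKSKSSKSjj → KSSKSKSSKSKSSKSKSSKSjj → (answer).

KSSKSKSSKSKSSKSKSSKSKSSKSjj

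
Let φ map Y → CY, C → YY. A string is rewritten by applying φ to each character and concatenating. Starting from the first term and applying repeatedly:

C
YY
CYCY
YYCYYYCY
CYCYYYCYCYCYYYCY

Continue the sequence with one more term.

Applying the rule to each of the 16 symbols of CYCYYYCYCYCYYYCY gives the pieces YY CY YY CY CY CY YY CY YY CY YY CY CY CY YY CY, which concatenate to the answer.

YYCYYYCYCYCYYYCYYYCYYYCYCYCYYYCY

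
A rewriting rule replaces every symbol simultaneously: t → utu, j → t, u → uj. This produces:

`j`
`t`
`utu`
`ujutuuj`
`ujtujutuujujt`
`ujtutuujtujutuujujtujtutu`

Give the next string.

φ(ujtutuujtujutuujujtujtutu) expands symbol-by-symbol to uj t utu uj utu uj uj t utu uj t uj utu uj uj t uj t utu uj t utu uj utu uj; joining the 25 pieces gives the next term.

ujtutuujutuujujtutuujtujutuujujtujtutuujtutuujutuuj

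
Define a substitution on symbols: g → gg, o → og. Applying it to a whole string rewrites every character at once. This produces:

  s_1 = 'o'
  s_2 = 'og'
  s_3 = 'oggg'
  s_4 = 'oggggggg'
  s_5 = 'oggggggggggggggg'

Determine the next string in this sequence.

oggggggggggggggggggggggggggggggg

Replace each of the 16 characters of oggggggggggggggg in place — og gg gg gg gg gg gg gg gg gg gg gg gg gg gg gg — and concatenate.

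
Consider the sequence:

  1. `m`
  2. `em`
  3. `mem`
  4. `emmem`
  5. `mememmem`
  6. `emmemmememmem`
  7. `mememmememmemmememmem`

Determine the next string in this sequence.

emmemmememmemmememmememmemmememmem

From term 3 onward, concatenate the second-to-last term with the last: m·em = mem, em·mem = emmem, …
So term 8 is emmemmememmem·mememmememmemmememmem.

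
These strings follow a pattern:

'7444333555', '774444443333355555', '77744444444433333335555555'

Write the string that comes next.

7777444444444444333333333555555555

The n-th term is n 7's then 3n 4's then 2n+1 3's then 2n+1 5's (n = 1, 2, …).
At n = 4 the blocks have lengths 4, 12, 9, 9.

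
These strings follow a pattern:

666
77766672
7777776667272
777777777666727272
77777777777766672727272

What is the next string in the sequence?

7777777777777776667272727272

s(k+1) = 777·s(k)·72, so each term gains 777 as a prefix and 72 as a suffix.
One more step from 77777777777766672727272 gives the answer.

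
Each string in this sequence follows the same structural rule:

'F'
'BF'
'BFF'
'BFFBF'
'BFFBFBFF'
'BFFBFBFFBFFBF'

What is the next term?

Each term (from the third on) is the previous term followed by the one before it: term 3 = BF·F = BFF.
So term 7 is BFFBFBFFBFFBF·BFFBFBFF.

BFFBFBFFBFFBFBFFBFBFF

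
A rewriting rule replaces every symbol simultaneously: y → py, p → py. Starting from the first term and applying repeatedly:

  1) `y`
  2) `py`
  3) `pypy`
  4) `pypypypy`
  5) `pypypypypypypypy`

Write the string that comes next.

pypypypypypypypypypypypypypypypy

φ(pypypypypypypypy) expands symbol-by-symbol to py py py py py py py py py py py py py py py py; joining the 16 pieces gives the next term.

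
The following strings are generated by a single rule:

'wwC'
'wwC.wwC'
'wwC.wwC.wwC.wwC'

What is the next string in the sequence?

wwC.wwC.wwC.wwC.wwC.wwC.wwC.wwC

Every step duplicates the string with '.' between the halves.
One more doubling of wwC.wwC.wwC.wwC gives the answer.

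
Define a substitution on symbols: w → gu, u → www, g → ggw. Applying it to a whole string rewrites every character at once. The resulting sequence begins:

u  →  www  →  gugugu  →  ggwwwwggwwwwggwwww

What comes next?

ggwggwguguguguggwggwguguguguggwggwgugugugu

φ(ggwwwwggwwwwggwwww) expands symbol-by-symbol to ggw ggw gu gu gu gu ggw ggw gu gu gu gu ggw ggw gu gu gu gu; joining the 18 pieces gives the next term.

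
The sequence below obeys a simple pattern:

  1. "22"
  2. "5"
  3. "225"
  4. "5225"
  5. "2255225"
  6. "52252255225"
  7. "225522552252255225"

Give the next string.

52252255225225522552252255225

From term 3 onward, concatenate the second-to-last term with the last: 22·5 = 225, 5·225 = 5225, …
The next term joins 52252255225 and 225522552252255225.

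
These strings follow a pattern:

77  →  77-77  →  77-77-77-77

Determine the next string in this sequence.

Each string is two copies of the previous one joined by '-'.
One more doubling of 77-77-77-77 gives the answer.

77-77-77-77-77-77-77-77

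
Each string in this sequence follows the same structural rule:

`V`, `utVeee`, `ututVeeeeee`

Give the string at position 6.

utututututVeeeeeeeeeeeeeee

Each term wraps the previous one in ut on the left and eee on the right.
From ututVeeeeee, 3 further steps: ututVeeeeee → utututVeeeeeeeee → ututututVeeeeeeeeeeee → (answer).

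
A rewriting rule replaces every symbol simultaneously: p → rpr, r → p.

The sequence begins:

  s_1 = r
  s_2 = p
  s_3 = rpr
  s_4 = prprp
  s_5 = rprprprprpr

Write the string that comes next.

prprprprprprprprprprp

Apply φ to rprprprprpr symbol by symbol: r→p, p→rpr, r→p, p→rpr, r→p, p→rpr, r→p, p→rpr, r→p, p→rpr, r→p; joined: p rpr p rpr p rpr p rpr p rpr p.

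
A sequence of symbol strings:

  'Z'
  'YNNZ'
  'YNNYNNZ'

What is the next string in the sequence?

Every step adds YNN at the front: s(k+1) = YNN·s(k).
One more step from YNNYNNZ gives the answer.

YNNYNNYNNZ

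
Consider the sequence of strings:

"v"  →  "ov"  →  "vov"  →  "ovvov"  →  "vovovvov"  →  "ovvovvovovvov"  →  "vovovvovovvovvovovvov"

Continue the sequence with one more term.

ovvovvovovvovvovovvovovvovvovovvov

From term 3 onward, concatenate the second-to-last term with the last: v·ov = vov, ov·vov = ovvov, …
So term 8 is ovvovvovovvov·vovovvovovvovvovovvov.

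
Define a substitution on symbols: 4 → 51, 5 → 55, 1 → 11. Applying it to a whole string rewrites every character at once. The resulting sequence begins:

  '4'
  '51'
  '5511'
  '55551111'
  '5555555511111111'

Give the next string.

Rewriting the 16 symbols of 5555555511111111 one by one yields 55 55 55 55 55 55 55 55 11 11 11 11 11 11 11 11; concatenated:

55555555555555551111111111111111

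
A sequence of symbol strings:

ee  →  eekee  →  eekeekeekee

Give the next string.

eekeekeekeekeekeekeekee

s(k+1) = s(k)·k·s(k) — each term doubles the last with 'k' between the halves.
One more doubling of eekeekeekee gives the answer.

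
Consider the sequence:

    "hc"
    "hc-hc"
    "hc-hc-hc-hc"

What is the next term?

hc-hc-hc-hc-hc-hc-hc-hc

s(k+1) = s(k)·-·s(k) — each term doubles the last with '-' between the halves.
So the next term is two copies of hc-hc-hc-hc with '-' between the halves.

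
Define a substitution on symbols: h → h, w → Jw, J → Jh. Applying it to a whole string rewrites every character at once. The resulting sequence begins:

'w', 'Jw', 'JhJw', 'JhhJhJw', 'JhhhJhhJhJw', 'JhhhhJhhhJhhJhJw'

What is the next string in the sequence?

φ(JhhhhJhhhJhhJhJw) expands symbol-by-symbol to Jh h h h h Jh h h h Jh h h Jh h Jh Jw; joining the 16 pieces gives the next term.

JhhhhhJhhhhJhhhJhhJhJw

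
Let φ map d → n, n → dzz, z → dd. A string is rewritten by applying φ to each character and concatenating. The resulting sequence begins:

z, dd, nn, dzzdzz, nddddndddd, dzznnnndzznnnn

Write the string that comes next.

Rewriting the 14 symbols of dzznnnndzznnnn one by one yields n dd dd dzz dzz dzz dzz n dd dd dzz dzz dzz dzz; concatenated:

ndddddzzdzzdzzdzzndddddzzdzzdzzdzz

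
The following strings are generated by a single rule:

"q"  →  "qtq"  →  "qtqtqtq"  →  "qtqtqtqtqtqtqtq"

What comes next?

s(k+1) = s(k)·t·s(k) — each term doubles the last with 't' between the halves.
Doubling qtqtqtqtqtqtqtq with 't' between the halves:

qtqtqtqtqtqtqtqtqtqtqtqtqtqtqtq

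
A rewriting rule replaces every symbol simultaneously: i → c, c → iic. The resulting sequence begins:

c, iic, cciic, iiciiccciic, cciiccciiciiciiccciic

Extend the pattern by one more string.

Rewriting the 21 symbols of cciiccciiciiciiccciic one by one yields iic iic c c iic iic iic c c iic c c iic c c iic iic iic c c iic; concatenated:

iiciiccciiciiciiccciiccciiccciiciiciiccciic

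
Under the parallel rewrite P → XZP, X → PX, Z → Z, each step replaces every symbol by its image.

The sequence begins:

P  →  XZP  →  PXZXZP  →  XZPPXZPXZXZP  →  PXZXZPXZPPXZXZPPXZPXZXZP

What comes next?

Rewriting the 24 symbols of PXZXZPXZPPXZXZPPXZPXZXZP one by one yields XZP PX Z PX Z XZP PX Z XZP XZP PX Z PX Z XZP XZP PX Z XZP PX Z PX Z XZP; concatenated:

XZPPXZPXZXZPPXZXZPXZPPXZPXZXZPXZPPXZXZPPXZPXZXZP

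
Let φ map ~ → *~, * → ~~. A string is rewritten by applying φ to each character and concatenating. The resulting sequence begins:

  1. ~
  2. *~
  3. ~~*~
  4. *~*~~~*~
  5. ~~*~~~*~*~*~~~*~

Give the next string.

Applying the rule to each of the 16 symbols of ~~*~~~*~*~*~~~*~ gives the pieces *~ *~ ~~ *~ *~ *~ ~~ *~ ~~ *~ ~~ *~ *~ *~ ~~ *~, which concatenate to the answer.

*~*~~~*~*~*~~~*~~~*~~~*~*~*~~~*~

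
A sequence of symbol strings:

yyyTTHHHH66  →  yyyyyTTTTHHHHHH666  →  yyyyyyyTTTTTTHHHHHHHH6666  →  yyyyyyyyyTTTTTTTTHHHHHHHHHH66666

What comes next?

yyyyyyyyyyyTTTTTTTTTTHHHHHHHHHHHH666666

Each string has the form y^{2n+1} T^{2n} H^{2n+2} 6^{n+1} (n = 1, 2, …).
Setting n = 5 gives 11, 10, 12, 6 characters in each block.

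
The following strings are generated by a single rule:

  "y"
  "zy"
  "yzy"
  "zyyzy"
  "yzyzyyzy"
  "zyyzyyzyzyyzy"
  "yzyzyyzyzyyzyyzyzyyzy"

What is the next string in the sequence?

From term 3 onward, concatenate the second-to-last term with the last: y·zy = yzy, zy·yzy = zyyzy, …
Continuing: zyyzyyzyzyyzy · yzyzyyzyzyyzyyzyzyyzy gives term 8.

zyyzyyzyzyyzyyzyzyyzyzyyzyyzyzyyzy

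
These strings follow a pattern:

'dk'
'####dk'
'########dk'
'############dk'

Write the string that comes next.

The strings grow by a fixed prefix #### each time.
One more step from ############dk gives the answer.

################dk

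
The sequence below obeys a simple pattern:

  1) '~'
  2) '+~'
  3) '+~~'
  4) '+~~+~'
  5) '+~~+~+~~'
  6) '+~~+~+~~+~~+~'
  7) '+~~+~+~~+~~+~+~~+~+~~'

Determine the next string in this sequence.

Each term (from the third on) is the previous term followed by the one before it: term 3 = +~·~ = +~~.
So term 8 is +~~+~+~~+~~+~+~~+~+~~·+~~+~+~~+~~+~.

+~~+~+~~+~~+~+~~+~+~~+~~+~+~~+~~+~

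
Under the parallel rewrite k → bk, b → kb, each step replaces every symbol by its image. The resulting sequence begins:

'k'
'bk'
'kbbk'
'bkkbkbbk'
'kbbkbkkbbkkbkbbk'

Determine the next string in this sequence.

bkkbkbbkkbbkbkkbkbbkbkkbbkkbkbbk

Replace each of the 16 characters of kbbkbkkbbkkbkbbk in place — bk kb kb bk kb bk bk kb kb bk bk kb bk kb kb bk — and concatenate.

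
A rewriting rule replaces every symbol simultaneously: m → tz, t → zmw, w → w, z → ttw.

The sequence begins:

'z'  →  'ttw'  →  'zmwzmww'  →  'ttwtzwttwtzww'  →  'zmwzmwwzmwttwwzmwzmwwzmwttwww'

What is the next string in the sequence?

Replace each of the 29 characters of zmwzmwwzmwttwwzmwzmwwzmwttwww in place — ttw tz w ttw tz w w ttw tz w zmw zmw w w ttw tz w ttw tz w w ttw tz w zmw zmw w w w — and concatenate.

ttwtzwttwtzwwttwtzwzmwzmwwwttwtzwttwtzwwttwtzwzmwzmwwww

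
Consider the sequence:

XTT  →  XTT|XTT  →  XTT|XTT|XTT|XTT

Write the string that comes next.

XTT|XTT|XTT|XTT|XTT|XTT|XTT|XTT

s(k+1) = s(k)·|·s(k) — each term doubles the last with '|' between the halves.
One more doubling of XTT|XTT|XTT|XTT gives the answer.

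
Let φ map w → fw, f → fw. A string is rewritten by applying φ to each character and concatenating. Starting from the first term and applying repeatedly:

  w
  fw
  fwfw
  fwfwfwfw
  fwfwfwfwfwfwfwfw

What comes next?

fwfwfwfwfwfwfwfwfwfwfwfwfwfwfwfw

Replace each of the 16 characters of fwfwfwfwfwfwfwfw in place — fw fw fw fw fw fw fw fw fw fw fw fw fw fw fw fw — and concatenate.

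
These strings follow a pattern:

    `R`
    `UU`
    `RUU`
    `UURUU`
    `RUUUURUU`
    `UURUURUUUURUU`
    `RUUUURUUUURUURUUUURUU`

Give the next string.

UURUURUUUURUURUUUURUUUURUURUUUURUU

This is a Fibonacci-style word recurrence s(k) = s(k−2)·s(k−1): e.g. R·UU = RUU.
The next term joins UURUURUUUURUU and RUUUURUUUURUURUUUURUU.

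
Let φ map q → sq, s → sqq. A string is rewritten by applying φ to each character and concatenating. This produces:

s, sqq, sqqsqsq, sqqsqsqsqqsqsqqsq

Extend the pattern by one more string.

φ(sqqsqsqsqqsqsqqsq) expands symbol-by-symbol to sqq sq sq sqq sq sqq sq sqq sq sq sqq sq sqq sq sq sqq sq; joining the 17 pieces gives the next term.

sqqsqsqsqqsqsqqsqsqqsqsqsqqsqsqqsqsqsqqsq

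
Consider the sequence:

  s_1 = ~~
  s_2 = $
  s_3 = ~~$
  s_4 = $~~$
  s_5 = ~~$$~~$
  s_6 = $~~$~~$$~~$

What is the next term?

This is a Fibonacci-style word recurrence s(k) = s(k−2)·s(k−1): e.g. ~~·$ = ~~$.
Continuing: ~~$$~~$ · $~~$~~$$~~$ gives term 7.

~~$$~~$$~~$~~$$~~$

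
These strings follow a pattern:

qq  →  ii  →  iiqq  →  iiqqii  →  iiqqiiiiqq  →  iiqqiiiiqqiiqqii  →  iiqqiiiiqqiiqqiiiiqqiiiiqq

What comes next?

iiqqiiiiqqiiqqiiiiqqiiiiqqiiqqiiiiqqiiqqii

This is a Fibonacci-style word recurrence s(k) = s(k−1)·s(k−2): e.g. ii·qq = iiqq.
The next term joins iiqqiiiiqqiiqqiiiiqqiiiiqq and iiqqiiiiqqiiqqii.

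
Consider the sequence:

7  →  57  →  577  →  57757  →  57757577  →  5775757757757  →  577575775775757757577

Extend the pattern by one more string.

5775757757757577575775775757757757

This is a Fibonacci-style word recurrence s(k) = s(k−1)·s(k−2): e.g. 57·7 = 577.
So term 8 is 577575775775757757577·5775757757757.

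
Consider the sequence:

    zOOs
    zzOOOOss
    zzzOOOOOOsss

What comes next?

zzzzOOOOOOOOssss

The n-th term is n z's then 2n O's then n s's (n = 1, 2, …).
At n = 4 the blocks have lengths 4, 8, 4.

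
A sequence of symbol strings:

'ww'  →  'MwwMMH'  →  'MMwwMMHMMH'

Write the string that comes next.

s(k+1) = M·s(k)·MMH, so each term gains M as a prefix and MMH as a suffix.
One more step from MMwwMMHMMH gives the answer.

MMMwwMMHMMHMMH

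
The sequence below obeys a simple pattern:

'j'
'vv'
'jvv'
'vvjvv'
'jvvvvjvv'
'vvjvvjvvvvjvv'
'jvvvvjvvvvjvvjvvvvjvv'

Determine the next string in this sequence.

Each term (from the third on) is the two preceding terms concatenated in order: term 3 = j·vv = jvv.
So term 8 is vvjvvjvvvvjvv·jvvvvjvvvvjvvjvvvvjvv.

vvjvvjvvvvjvvjvvvvjvvvvjvvjvvvvjvv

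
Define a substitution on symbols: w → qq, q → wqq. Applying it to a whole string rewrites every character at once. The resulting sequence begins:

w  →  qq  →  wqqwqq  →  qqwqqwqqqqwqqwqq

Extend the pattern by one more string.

Replace each of the 16 characters of qqwqqwqqqqwqqwqq in place — wqq wqq qq wqq wqq qq wqq wqq wqq wqq qq wqq wqq qq wqq wqq — and concatenate.

wqqwqqqqwqqwqqqqwqqwqqwqqwqqqqwqqwqqqqwqqwqq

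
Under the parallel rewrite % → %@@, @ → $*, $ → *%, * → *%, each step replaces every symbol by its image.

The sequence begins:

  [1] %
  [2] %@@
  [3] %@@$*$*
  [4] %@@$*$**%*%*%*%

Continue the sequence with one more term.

Applying the rule to each of the 15 symbols of %@@$*$**%*%*%*% gives the pieces %@@ $* $* *% *% *% *% *% %@@ *% %@@ *% %@@ *% %@@, which concatenate to the answer.

%@@$*$**%*%*%*%*%%@@*%%@@*%%@@*%%@@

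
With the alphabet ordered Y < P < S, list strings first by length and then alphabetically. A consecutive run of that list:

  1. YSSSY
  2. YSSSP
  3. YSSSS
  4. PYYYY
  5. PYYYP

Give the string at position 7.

PYYPY

Advancing 2 positions from PYYYP through PYYYP → PYYYS reaches term 7.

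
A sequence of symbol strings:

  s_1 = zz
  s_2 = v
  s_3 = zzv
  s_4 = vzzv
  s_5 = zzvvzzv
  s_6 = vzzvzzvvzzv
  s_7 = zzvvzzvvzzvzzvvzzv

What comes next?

This is a Fibonacci-style word recurrence s(k) = s(k−2)·s(k−1): e.g. zz·v = zzv.
The next term joins vzzvzzvvzzv and zzvvzzvvzzvzzvvzzv.

vzzvzzvvzzvzzvvzzvvzzvzzvvzzv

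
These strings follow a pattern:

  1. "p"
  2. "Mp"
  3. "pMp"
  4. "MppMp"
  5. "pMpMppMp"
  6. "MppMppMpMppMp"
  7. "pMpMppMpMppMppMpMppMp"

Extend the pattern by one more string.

From term 3 onward, concatenate the second-to-last term with the last: p·Mp = pMp, Mp·pMp = MppMp, …
So term 8 is MppMppMpMppMp·pMpMppMpMppMppMpMppMp.

MppMppMpMppMppMpMppMpMppMppMpMppMp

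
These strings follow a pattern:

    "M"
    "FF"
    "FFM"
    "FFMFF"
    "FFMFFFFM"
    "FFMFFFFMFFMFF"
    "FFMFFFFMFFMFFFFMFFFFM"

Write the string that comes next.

FFMFFFFMFFMFFFFMFFFFMFFMFFFFMFFMFF

This is a Fibonacci-style word recurrence s(k) = s(k−1)·s(k−2): e.g. FF·M = FFM.
So term 8 is FFMFFFFMFFMFFFFMFFFFM·FFMFFFFMFFMFF.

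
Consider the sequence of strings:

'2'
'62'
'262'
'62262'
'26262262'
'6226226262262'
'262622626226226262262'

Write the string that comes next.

Each term (from the third on) is the two preceding terms concatenated in order: term 3 = 2·62 = 262.
The next term joins 6226226262262 and 262622626226226262262.

6226226262262262622626226226262262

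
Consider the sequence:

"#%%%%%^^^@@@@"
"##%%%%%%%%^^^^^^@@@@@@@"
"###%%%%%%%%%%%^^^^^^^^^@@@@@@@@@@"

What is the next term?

The n-th term is n #'s then 3n+2 %'s then 3n ^'s then 3n+1 @'s (n = 1, 2, …).
Setting n = 4 gives 4, 14, 12, 13 characters in each block.

####%%%%%%%%%%%%%%^^^^^^^^^^^^@@@@@@@@@@@@@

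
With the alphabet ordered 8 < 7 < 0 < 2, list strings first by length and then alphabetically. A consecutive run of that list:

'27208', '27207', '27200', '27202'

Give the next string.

27228

The successor of 27202 increments the rightmost position that isn't already 2 and resets every position after it to 8.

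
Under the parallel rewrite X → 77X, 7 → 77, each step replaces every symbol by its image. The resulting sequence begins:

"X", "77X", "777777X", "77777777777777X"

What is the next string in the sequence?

Rewriting the 15 symbols of 77777777777777X one by one yields 77 77 77 77 77 77 77 77 77 77 77 77 77 77 77X; concatenated:

777777777777777777777777777777X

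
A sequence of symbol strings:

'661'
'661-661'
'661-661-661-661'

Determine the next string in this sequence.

661-661-661-661-661-661-661-661

s(k+1) = s(k)·-·s(k) — each term doubles the last with '-' between the halves.
One more doubling of 661-661-661-661 gives the answer.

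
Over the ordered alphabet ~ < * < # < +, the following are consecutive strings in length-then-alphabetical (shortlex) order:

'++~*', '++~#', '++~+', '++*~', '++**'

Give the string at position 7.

++*+

Advancing 2 positions from ++** through ++** → ++*# reaches term 7.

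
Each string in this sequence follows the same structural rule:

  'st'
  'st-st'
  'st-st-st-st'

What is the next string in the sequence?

st-st-st-st-st-st-st-st

s(k+1) = s(k)·-·s(k) — each term doubles the last with '-' between the halves.
One more doubling of st-st-st-st gives the answer.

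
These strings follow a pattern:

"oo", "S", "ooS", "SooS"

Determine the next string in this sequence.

ooSSooS

Each term (from the third on) is the two preceding terms concatenated in order: term 3 = oo·S = ooS.
The next term joins ooS and SooS.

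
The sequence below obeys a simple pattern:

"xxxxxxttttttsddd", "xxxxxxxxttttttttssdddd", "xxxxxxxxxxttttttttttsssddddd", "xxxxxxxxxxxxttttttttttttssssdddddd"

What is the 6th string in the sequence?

Term n consists of 2n x's, followed by 2n t's, followed by n-2 s's, followed by n d's, where the shown terms are n = 3, 4, 5, 6.
Setting n = 8 gives 16, 16, 6, 8 characters in each block.

xxxxxxxxxxxxxxxxttttttttttttttttssssssdddddddd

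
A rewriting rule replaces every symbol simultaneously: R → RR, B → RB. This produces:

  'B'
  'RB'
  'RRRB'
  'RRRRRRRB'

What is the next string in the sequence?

RRRRRRRRRRRRRRRB

Apply φ to RRRRRRRB symbol by symbol: R→RR, R→RR, R→RR, R→RR, R→RR, R→RR, R→RR, B→RB; joined: RR RR RR RR RR RR RR RB.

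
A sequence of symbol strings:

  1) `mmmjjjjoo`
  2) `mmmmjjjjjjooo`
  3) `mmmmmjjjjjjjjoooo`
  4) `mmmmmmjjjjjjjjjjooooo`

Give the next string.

Reading off run lengths: m runs 3, 4, 5, 6; j runs 4, 6, 8, 10; o runs 2, 3, 4, 5 — each is linear in n, where the shown terms are n = 2, 3, 4, 5.
For the next term, n = 6, so the run lengths are 7, 12, 6.

mmmmmmmjjjjjjjjjjjjoooooo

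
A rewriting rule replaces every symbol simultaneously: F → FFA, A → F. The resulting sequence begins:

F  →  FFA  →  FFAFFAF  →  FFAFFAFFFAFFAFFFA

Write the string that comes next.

FFAFFAFFFAFFAFFFAFFAFFAFFFAFFAFFFAFFAFFAF

φ(FFAFFAFFFAFFAFFFA) expands symbol-by-symbol to FFA FFA F FFA FFA F FFA FFA FFA F FFA FFA F FFA FFA FFA F; joining the 17 pieces gives the next term.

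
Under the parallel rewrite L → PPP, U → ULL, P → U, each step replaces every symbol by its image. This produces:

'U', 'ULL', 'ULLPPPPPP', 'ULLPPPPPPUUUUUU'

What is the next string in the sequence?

Rewriting the 15 symbols of ULLPPPPPPUUUUUU one by one yields ULL PPP PPP U U U U U U ULL ULL ULL ULL ULL ULL; concatenated:

ULLPPPPPPUUUUUUULLULLULLULLULLULL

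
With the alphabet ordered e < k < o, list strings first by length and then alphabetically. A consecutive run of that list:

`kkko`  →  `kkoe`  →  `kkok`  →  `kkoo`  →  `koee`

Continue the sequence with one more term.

Find the rightmost character of koee below o, bump it to the next letter, and reset everything to its right to e.

koek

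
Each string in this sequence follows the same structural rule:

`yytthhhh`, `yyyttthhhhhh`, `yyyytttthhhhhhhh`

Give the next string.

yyyyyttttthhhhhhhhhh

Each string has the form y^{n+1} t^{n+1} h^{2n+2} (n = 1, 2, …).
At n = 4 the blocks have lengths 5, 5, 10.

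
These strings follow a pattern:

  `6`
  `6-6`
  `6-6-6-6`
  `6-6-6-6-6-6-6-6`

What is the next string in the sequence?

s(k+1) = s(k)·-·s(k) — each term doubles the last with '-' between the halves.
One more doubling of 6-6-6-6-6-6-6-6 gives the answer.

6-6-6-6-6-6-6-6-6-6-6-6-6-6-6-6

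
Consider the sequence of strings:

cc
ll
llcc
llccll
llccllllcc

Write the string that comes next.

This is a Fibonacci-style word recurrence s(k) = s(k−1)·s(k−2): e.g. ll·cc = llcc.
So term 6 is llccllllcc·llccll.

llccllllccllccll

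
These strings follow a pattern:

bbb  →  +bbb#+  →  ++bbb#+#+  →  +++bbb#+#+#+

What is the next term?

++++bbb#+#+#+#+

Every step adds + to the front and #+ to the end of the previous string.
One more step from +++bbb#+#+#+ gives the answer.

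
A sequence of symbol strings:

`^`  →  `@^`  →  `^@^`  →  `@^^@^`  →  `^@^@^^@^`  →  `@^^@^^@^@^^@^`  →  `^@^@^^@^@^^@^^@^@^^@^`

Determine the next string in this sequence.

From term 3 onward, concatenate the second-to-last term with the last: ^·@^ = ^@^, @^·^@^ = @^^@^, …
So term 8 is @^^@^^@^@^^@^·^@^@^^@^@^^@^^@^@^^@^.

@^^@^^@^@^^@^^@^@^^@^@^^@^^@^@^^@^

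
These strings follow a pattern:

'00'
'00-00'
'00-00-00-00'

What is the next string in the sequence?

00-00-00-00-00-00-00-00

Every step duplicates the string with '-' between the halves.
So the next term is two copies of 00-00-00-00 with '-' between the halves.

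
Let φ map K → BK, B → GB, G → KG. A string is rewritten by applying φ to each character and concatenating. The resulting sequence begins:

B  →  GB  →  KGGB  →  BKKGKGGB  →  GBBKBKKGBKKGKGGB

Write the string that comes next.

Rewriting the 16 symbols of GBBKBKKGBKKGKGGB one by one yields KG GB GB BK GB BK BK KG GB BK BK KG BK KG KG GB; concatenated:

KGGBGBBKGBBKBKKGGBBKBKKGBKKGKGGB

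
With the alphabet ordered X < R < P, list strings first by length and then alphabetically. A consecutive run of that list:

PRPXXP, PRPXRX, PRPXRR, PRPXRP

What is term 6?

Advancing 2 positions from PRPXRP through PRPXRP → PRPXPX reaches term 6.

PRPXPR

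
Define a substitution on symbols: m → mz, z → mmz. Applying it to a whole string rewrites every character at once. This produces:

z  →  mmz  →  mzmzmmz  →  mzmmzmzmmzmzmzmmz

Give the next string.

Replace each of the 17 characters of mzmmzmzmmzmzmzmmz in place — mz mmz mz mz mmz mz mmz mz mz mmz mz mmz mz mmz mz mz mmz — and concatenate.

mzmmzmzmzmmzmzmmzmzmzmmzmzmmzmzmmzmzmzmmz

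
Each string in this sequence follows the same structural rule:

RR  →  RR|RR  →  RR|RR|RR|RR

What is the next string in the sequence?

Every step duplicates the string with '|' between the halves.
Doubling RR|RR|RR|RR with '|' between the halves:

RR|RR|RR|RR|RR|RR|RR|RR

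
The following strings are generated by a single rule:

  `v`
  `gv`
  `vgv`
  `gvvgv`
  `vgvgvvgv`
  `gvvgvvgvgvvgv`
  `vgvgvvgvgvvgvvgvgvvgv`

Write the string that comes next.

gvvgvvgvgvvgvvgvgvvgvgvvgvvgvgvvgv

This is a Fibonacci-style word recurrence s(k) = s(k−2)·s(k−1): e.g. v·gv = vgv.
So term 8 is gvvgvvgvgvvgv·vgvgvvgvgvvgvvgvgvvgv.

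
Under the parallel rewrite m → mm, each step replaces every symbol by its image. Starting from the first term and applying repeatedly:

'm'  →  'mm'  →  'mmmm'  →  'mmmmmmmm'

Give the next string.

Expanding mmmmmmmm: m→mm, m→mm, m→mm, m→mm, m→mm, m→mm, m→mm, m→mm. Concatenated: mm mm mm mm mm mm mm mm.

mmmmmmmmmmmmmmmm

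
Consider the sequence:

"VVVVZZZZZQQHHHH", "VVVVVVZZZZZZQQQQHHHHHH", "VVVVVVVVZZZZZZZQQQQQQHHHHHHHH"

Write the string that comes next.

Term n consists of 2n V's, followed by n+3 Z's, followed by 2n-2 Q's, followed by 2n H's, where the shown terms are n = 2, 3, 4.
At n = 5 the blocks have lengths 10, 8, 8, 10.

VVVVVVVVVVZZZZZZZZQQQQQQQQHHHHHHHHHH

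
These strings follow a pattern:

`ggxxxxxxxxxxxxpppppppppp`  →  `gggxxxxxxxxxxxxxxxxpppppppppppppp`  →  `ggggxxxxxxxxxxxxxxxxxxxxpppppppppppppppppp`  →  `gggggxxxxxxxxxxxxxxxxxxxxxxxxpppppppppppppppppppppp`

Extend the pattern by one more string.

The n-th term is n-1 g's then 4n x's then 4n-2 p's, where the shown terms are n = 3, 4, 5, 6.
For the next term, n = 7, so the run lengths are 6, 28, 26.

ggggggxxxxxxxxxxxxxxxxxxxxxxxxxxxxpppppppppppppppppppppppppp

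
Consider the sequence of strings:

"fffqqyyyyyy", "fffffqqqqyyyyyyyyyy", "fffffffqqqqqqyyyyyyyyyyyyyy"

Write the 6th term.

Reading off run lengths: f runs 3, 5, 7; q runs 2, 4, 6; y runs 6, 10, 14 — each is linear in n (n = 1, 2, …).
At n = 6 the blocks have lengths 13, 12, 26.

fffffffffffffqqqqqqqqqqqqyyyyyyyyyyyyyyyyyyyyyyyyyy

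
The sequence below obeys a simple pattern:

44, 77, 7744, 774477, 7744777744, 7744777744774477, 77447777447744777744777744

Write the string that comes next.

774477774477447777447777447744777744774477

Each term (from the third on) is the previous term followed by the one before it: term 3 = 77·44 = 7744.
Continuing: 77447777447744777744777744 · 7744777744774477 gives term 8.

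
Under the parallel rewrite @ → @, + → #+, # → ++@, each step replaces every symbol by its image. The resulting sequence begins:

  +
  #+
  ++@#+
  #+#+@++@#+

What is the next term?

++@#+++@#+@#+#+@++@#+

Apply φ to #+#+@++@#+ symbol by symbol: #→++@, +→#+, #→++@, +→#+, @→@, +→#+, +→#+, @→@, #→++@, +→#+; joined: ++@ #+ ++@ #+ @ #+ #+ @ ++@ #+.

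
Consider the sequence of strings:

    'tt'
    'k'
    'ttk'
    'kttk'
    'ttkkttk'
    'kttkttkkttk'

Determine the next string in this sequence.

This is a Fibonacci-style word recurrence s(k) = s(k−2)·s(k−1): e.g. tt·k = ttk.
So term 7 is ttkkttk·kttkttkkttk.

ttkkttkkttkttkkttk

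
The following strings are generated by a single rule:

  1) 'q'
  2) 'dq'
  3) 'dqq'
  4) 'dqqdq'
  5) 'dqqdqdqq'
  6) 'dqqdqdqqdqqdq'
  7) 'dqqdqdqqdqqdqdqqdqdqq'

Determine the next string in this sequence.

Each term (from the third on) is the previous term followed by the one before it: term 3 = dq·q = dqq.
So term 8 is dqqdqdqqdqqdqdqqdqdqq·dqqdqdqqdqqdq.

dqqdqdqqdqqdqdqqdqdqqdqqdqdqqdqqdq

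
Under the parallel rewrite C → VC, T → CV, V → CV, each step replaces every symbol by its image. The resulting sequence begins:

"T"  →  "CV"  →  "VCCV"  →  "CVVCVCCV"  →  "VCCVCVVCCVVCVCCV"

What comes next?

Replace each of the 16 characters of VCCVCVVCCVVCVCCV in place — CV VC VC CV VC CV CV VC VC CV CV VC CV VC VC CV — and concatenate.

CVVCVCCVVCCVCVVCVCCVCVVCCVVCVCCV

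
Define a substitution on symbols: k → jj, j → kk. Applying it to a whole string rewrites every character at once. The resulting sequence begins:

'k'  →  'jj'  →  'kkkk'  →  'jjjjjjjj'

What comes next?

Rewriting each symbol of jjjjjjjj: j→kk, j→kk, j→kk, j→kk, j→kk, j→kk, j→kk, j→kk, which concatenates to kk kk kk kk kk kk kk kk.

kkkkkkkkkkkkkkkk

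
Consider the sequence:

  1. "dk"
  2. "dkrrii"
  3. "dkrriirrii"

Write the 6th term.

Each term is the previous one with rrii appended.
From dkrriirrii, 3 further steps: dkrriirrii → dkrriirriirrii → dkrriirriirriirrii → (answer).

dkrriirriirriirriirrii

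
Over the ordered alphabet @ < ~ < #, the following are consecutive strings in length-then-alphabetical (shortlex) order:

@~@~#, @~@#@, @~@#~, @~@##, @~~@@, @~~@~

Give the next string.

@~~@#

The successor of @~~@~ increments the rightmost position that isn't already # and resets every position after it to @.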